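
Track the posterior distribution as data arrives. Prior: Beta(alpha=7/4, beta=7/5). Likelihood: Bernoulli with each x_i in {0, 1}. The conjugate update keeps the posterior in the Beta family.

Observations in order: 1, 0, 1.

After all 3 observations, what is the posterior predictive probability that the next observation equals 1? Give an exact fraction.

25/41

obs 1: x=1 → posterior Beta(11/4, 7/5)
obs 2: x=0 → posterior Beta(11/4, 12/5)
obs 3: x=1 → posterior Beta(15/4, 12/5)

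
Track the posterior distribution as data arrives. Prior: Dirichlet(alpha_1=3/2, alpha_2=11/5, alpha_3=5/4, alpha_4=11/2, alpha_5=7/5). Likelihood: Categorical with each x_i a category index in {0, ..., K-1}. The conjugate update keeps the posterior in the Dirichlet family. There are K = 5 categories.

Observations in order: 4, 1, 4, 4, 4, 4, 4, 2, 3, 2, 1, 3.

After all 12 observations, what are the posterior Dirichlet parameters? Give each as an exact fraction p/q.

obs 1: x=4 → posterior Dirichlet(3/2, 11/5, 5/4, 11/2, 12/5)
obs 2: x=1 → posterior Dirichlet(3/2, 16/5, 5/4, 11/2, 12/5)
obs 3: x=4 → posterior Dirichlet(3/2, 16/5, 5/4, 11/2, 17/5)
obs 4: x=4 → posterior Dirichlet(3/2, 16/5, 5/4, 11/2, 22/5)
obs 5: x=4 → posterior Dirichlet(3/2, 16/5, 5/4, 11/2, 27/5)
obs 6: x=4 → posterior Dirichlet(3/2, 16/5, 5/4, 11/2, 32/5)
obs 7: x=4 → posterior Dirichlet(3/2, 16/5, 5/4, 11/2, 37/5)
obs 8: x=2 → posterior Dirichlet(3/2, 16/5, 9/4, 11/2, 37/5)
obs 9: x=3 → posterior Dirichlet(3/2, 16/5, 9/4, 13/2, 37/5)
obs 10: x=2 → posterior Dirichlet(3/2, 16/5, 13/4, 13/2, 37/5)
obs 11: x=1 → posterior Dirichlet(3/2, 21/5, 13/4, 13/2, 37/5)
obs 12: x=3 → posterior Dirichlet(3/2, 21/5, 13/4, 15/2, 37/5)

alpha_1=3/2, alpha_2=21/5, alpha_3=13/4, alpha_4=15/2, alpha_5=37/5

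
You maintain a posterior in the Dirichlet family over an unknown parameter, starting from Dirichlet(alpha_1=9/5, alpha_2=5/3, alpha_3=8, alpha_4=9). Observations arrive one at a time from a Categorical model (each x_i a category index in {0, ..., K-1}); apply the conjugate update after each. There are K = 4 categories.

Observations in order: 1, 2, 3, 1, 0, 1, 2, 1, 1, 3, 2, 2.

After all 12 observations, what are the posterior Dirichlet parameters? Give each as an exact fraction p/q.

alpha_1=14/5, alpha_2=20/3, alpha_3=12, alpha_4=11

obs 1: x=1 → posterior Dirichlet(9/5, 8/3, 8, 9)
obs 2: x=2 → posterior Dirichlet(9/5, 8/3, 9, 9)
obs 3: x=3 → posterior Dirichlet(9/5, 8/3, 9, 10)
obs 4: x=1 → posterior Dirichlet(9/5, 11/3, 9, 10)
obs 5: x=0 → posterior Dirichlet(14/5, 11/3, 9, 10)
obs 6: x=1 → posterior Dirichlet(14/5, 14/3, 9, 10)
obs 7: x=2 → posterior Dirichlet(14/5, 14/3, 10, 10)
obs 8: x=1 → posterior Dirichlet(14/5, 17/3, 10, 10)
obs 9: x=1 → posterior Dirichlet(14/5, 20/3, 10, 10)
obs 10: x=3 → posterior Dirichlet(14/5, 20/3, 10, 11)
obs 11: x=2 → posterior Dirichlet(14/5, 20/3, 11, 11)
obs 12: x=2 → posterior Dirichlet(14/5, 20/3, 12, 11)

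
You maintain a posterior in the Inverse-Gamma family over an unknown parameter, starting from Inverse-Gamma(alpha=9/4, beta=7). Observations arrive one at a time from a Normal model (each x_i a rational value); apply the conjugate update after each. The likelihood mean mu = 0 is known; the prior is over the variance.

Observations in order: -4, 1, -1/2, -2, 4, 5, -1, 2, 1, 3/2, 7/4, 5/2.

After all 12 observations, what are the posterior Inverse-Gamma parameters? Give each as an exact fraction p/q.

alpha=33/4, beta=1501/32

obs 1: x=-4 → posterior Inverse-Gamma(11/4, 15)
obs 2: x=1 → posterior Inverse-Gamma(13/4, 31/2)
obs 3: x=-1/2 → posterior Inverse-Gamma(15/4, 125/8)
obs 4: x=-2 → posterior Inverse-Gamma(17/4, 141/8)
obs 5: x=4 → posterior Inverse-Gamma(19/4, 205/8)
obs 6: x=5 → posterior Inverse-Gamma(21/4, 305/8)
obs 7: x=-1 → posterior Inverse-Gamma(23/4, 309/8)
obs 8: x=2 → posterior Inverse-Gamma(25/4, 325/8)
obs 9: x=1 → posterior Inverse-Gamma(27/4, 329/8)
obs 10: x=3/2 → posterior Inverse-Gamma(29/4, 169/4)
obs 11: x=7/4 → posterior Inverse-Gamma(31/4, 1401/32)
obs 12: x=5/2 → posterior Inverse-Gamma(33/4, 1501/32)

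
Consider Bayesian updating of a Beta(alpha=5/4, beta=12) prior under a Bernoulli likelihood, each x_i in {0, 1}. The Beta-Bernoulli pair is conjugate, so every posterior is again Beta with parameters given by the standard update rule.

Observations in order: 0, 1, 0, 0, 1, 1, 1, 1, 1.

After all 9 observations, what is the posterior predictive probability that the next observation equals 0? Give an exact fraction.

obs 1: x=0 → posterior Beta(5/4, 13)
obs 2: x=1 → posterior Beta(9/4, 13)
obs 3: x=0 → posterior Beta(9/4, 14)
obs 4: x=0 → posterior Beta(9/4, 15)
obs 5: x=1 → posterior Beta(13/4, 15)
obs 6: x=1 → posterior Beta(17/4, 15)
obs 7: x=1 → posterior Beta(21/4, 15)
obs 8: x=1 → posterior Beta(25/4, 15)
obs 9: x=1 → posterior Beta(29/4, 15)

60/89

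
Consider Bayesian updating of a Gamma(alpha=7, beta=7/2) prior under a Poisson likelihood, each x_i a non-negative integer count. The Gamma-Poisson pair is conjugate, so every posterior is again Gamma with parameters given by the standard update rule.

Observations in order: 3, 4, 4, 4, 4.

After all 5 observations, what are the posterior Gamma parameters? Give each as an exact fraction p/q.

alpha=26, beta=17/2

obs 1: x=3 → posterior Gamma(10, 9/2)
obs 2: x=4 → posterior Gamma(14, 11/2)
obs 3: x=4 → posterior Gamma(18, 13/2)
obs 4: x=4 → posterior Gamma(22, 15/2)
obs 5: x=4 → posterior Gamma(26, 17/2)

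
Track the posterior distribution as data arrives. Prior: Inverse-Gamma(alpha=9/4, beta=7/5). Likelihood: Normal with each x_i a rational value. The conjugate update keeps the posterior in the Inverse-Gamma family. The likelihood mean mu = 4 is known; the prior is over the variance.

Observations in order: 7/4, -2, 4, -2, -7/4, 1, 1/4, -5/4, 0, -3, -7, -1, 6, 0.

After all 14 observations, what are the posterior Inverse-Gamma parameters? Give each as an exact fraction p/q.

alpha=37/4, beta=7891/40

obs 1: x=7/4 → posterior Inverse-Gamma(11/4, 629/160)
obs 2: x=-2 → posterior Inverse-Gamma(13/4, 3509/160)
obs 3: x=4 → posterior Inverse-Gamma(15/4, 3509/160)
obs 4: x=-2 → posterior Inverse-Gamma(17/4, 6389/160)
obs 5: x=-7/4 → posterior Inverse-Gamma(19/4, 4517/80)
obs 6: x=1 → posterior Inverse-Gamma(21/4, 4877/80)
obs 7: x=1/4 → posterior Inverse-Gamma(23/4, 10879/160)
obs 8: x=-5/4 → posterior Inverse-Gamma(25/4, 3271/40)
obs 9: x=0 → posterior Inverse-Gamma(27/4, 3591/40)
obs 10: x=-3 → posterior Inverse-Gamma(29/4, 4571/40)
obs 11: x=-7 → posterior Inverse-Gamma(31/4, 6991/40)
obs 12: x=-1 → posterior Inverse-Gamma(33/4, 7491/40)
obs 13: x=6 → posterior Inverse-Gamma(35/4, 7571/40)
obs 14: x=0 → posterior Inverse-Gamma(37/4, 7891/40)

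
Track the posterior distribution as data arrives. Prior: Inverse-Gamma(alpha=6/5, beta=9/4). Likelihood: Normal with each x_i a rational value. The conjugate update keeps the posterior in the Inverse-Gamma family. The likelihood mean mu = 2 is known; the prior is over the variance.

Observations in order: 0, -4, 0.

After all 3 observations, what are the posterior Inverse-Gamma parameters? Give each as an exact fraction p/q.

alpha=27/10, beta=97/4

obs 1: x=0 → posterior Inverse-Gamma(17/10, 17/4)
obs 2: x=-4 → posterior Inverse-Gamma(11/5, 89/4)
obs 3: x=0 → posterior Inverse-Gamma(27/10, 97/4)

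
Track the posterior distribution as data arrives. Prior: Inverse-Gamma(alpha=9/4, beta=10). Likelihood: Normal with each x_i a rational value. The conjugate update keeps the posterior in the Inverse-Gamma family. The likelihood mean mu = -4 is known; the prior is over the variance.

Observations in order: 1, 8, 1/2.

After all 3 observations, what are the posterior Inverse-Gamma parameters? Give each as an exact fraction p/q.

alpha=15/4, beta=837/8

obs 1: x=1 → posterior Inverse-Gamma(11/4, 45/2)
obs 2: x=8 → posterior Inverse-Gamma(13/4, 189/2)
obs 3: x=1/2 → posterior Inverse-Gamma(15/4, 837/8)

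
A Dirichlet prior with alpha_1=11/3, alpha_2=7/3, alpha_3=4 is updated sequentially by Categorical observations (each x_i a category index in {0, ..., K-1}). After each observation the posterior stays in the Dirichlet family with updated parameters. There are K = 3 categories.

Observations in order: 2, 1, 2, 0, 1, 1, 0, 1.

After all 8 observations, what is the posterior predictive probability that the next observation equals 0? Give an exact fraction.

17/54

obs 1: x=2 → posterior Dirichlet(11/3, 7/3, 5)
obs 2: x=1 → posterior Dirichlet(11/3, 10/3, 5)
obs 3: x=2 → posterior Dirichlet(11/3, 10/3, 6)
obs 4: x=0 → posterior Dirichlet(14/3, 10/3, 6)
obs 5: x=1 → posterior Dirichlet(14/3, 13/3, 6)
obs 6: x=1 → posterior Dirichlet(14/3, 16/3, 6)
obs 7: x=0 → posterior Dirichlet(17/3, 16/3, 6)
obs 8: x=1 → posterior Dirichlet(17/3, 19/3, 6)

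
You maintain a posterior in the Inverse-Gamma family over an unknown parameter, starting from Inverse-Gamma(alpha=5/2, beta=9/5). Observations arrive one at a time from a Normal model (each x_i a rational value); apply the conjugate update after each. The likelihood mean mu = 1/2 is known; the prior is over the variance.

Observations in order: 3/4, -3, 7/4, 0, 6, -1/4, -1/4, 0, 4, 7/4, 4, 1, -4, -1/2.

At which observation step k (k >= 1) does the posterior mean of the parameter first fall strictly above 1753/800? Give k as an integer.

obs 1: x=3/4 → posterior Inverse-Gamma(3, 293/160)
obs 2: x=-3 → posterior Inverse-Gamma(7/2, 1273/160)
obs 3: x=7/4 → posterior Inverse-Gamma(4, 699/80)
obs 4: x=0 → posterior Inverse-Gamma(9/2, 709/80)
obs 5: x=6 → posterior Inverse-Gamma(5, 1919/80)
obs 6: x=-1/4 → posterior Inverse-Gamma(11/2, 3883/160)
obs 7: x=-1/4 → posterior Inverse-Gamma(6, 491/20)
obs 8: x=0 → posterior Inverse-Gamma(13/2, 987/40)
obs 9: x=4 → posterior Inverse-Gamma(7, 154/5)
obs 10: x=7/4 → posterior Inverse-Gamma(15/2, 5053/160)
obs 11: x=4 → posterior Inverse-Gamma(8, 6033/160)
obs 12: x=1 → posterior Inverse-Gamma(17/2, 6053/160)
obs 13: x=-4 → posterior Inverse-Gamma(9, 7673/160)
obs 14: x=-1/2 → posterior Inverse-Gamma(19/2, 7753/160)

k = 2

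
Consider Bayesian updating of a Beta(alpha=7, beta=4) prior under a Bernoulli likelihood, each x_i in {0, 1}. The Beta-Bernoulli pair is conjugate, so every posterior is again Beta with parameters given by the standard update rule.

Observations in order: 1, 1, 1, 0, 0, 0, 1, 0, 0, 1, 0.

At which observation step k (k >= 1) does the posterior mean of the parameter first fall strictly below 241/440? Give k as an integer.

k = 11

obs 1: x=1 → posterior Beta(8, 4)
obs 2: x=1 → posterior Beta(9, 4)
obs 3: x=1 → posterior Beta(10, 4)
obs 4: x=0 → posterior Beta(10, 5)
obs 5: x=0 → posterior Beta(10, 6)
obs 6: x=0 → posterior Beta(10, 7)
obs 7: x=1 → posterior Beta(11, 7)
obs 8: x=0 → posterior Beta(11, 8)
obs 9: x=0 → posterior Beta(11, 9)
obs 10: x=1 → posterior Beta(12, 9)
obs 11: x=0 → posterior Beta(12, 10)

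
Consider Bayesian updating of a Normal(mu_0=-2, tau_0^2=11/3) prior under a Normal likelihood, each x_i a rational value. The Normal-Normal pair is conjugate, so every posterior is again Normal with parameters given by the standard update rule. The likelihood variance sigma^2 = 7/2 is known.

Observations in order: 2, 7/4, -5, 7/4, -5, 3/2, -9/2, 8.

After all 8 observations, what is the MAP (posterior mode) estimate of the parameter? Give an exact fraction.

-31/197

obs 1: x=2 → posterior Normal(2/43, 77/43)
obs 2: x=7/4 → posterior Normal(81/130, 77/65)
obs 3: x=-5 → posterior Normal(-139/174, 77/87)
obs 4: x=7/4 → posterior Normal(-31/109, 77/109)
obs 5: x=-5 → posterior Normal(-141/131, 77/131)
obs 6: x=3/2 → posterior Normal(-12/17, 77/153)
obs 7: x=-9/2 → posterior Normal(-207/175, 11/25)
obs 8: x=8 → posterior Normal(-31/197, 77/197)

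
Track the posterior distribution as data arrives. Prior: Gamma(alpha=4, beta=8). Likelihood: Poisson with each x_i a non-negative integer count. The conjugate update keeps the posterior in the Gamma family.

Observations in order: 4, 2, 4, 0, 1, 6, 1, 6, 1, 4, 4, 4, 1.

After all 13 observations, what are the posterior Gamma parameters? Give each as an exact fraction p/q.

obs 1: x=4 → posterior Gamma(8, 9)
obs 2: x=2 → posterior Gamma(10, 10)
obs 3: x=4 → posterior Gamma(14, 11)
obs 4: x=0 → posterior Gamma(14, 12)
obs 5: x=1 → posterior Gamma(15, 13)
obs 6: x=6 → posterior Gamma(21, 14)
obs 7: x=1 → posterior Gamma(22, 15)
obs 8: x=6 → posterior Gamma(28, 16)
obs 9: x=1 → posterior Gamma(29, 17)
obs 10: x=4 → posterior Gamma(33, 18)
obs 11: x=4 → posterior Gamma(37, 19)
obs 12: x=4 → posterior Gamma(41, 20)
obs 13: x=1 → posterior Gamma(42, 21)

alpha=42, beta=21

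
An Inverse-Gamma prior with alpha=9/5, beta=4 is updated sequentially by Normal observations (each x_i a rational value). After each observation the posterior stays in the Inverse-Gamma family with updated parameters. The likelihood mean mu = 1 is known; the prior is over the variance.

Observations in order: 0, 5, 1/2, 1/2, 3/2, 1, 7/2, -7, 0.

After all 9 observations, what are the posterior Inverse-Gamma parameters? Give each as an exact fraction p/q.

obs 1: x=0 → posterior Inverse-Gamma(23/10, 9/2)
obs 2: x=5 → posterior Inverse-Gamma(14/5, 25/2)
obs 3: x=1/2 → posterior Inverse-Gamma(33/10, 101/8)
obs 4: x=1/2 → posterior Inverse-Gamma(19/5, 51/4)
obs 5: x=3/2 → posterior Inverse-Gamma(43/10, 103/8)
obs 6: x=1 → posterior Inverse-Gamma(24/5, 103/8)
obs 7: x=7/2 → posterior Inverse-Gamma(53/10, 16)
obs 8: x=-7 → posterior Inverse-Gamma(29/5, 48)
obs 9: x=0 → posterior Inverse-Gamma(63/10, 97/2)

alpha=63/10, beta=97/2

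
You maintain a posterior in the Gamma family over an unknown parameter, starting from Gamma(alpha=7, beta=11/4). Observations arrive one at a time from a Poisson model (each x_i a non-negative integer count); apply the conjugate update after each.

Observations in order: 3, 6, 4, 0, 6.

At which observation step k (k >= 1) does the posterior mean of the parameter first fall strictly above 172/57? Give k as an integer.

obs 1: x=3 → posterior Gamma(10, 15/4)
obs 2: x=6 → posterior Gamma(16, 19/4)
obs 3: x=4 → posterior Gamma(20, 23/4)
obs 4: x=0 → posterior Gamma(20, 27/4)
obs 5: x=6 → posterior Gamma(26, 31/4)

k = 2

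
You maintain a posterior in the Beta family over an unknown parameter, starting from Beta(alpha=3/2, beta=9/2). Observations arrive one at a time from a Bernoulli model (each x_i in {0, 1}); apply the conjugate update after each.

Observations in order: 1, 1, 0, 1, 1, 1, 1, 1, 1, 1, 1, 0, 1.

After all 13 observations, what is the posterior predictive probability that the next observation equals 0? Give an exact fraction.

obs 1: x=1 → posterior Beta(5/2, 9/2)
obs 2: x=1 → posterior Beta(7/2, 9/2)
obs 3: x=0 → posterior Beta(7/2, 11/2)
obs 4: x=1 → posterior Beta(9/2, 11/2)
obs 5: x=1 → posterior Beta(11/2, 11/2)
obs 6: x=1 → posterior Beta(13/2, 11/2)
obs 7: x=1 → posterior Beta(15/2, 11/2)
obs 8: x=1 → posterior Beta(17/2, 11/2)
obs 9: x=1 → posterior Beta(19/2, 11/2)
obs 10: x=1 → posterior Beta(21/2, 11/2)
obs 11: x=1 → posterior Beta(23/2, 11/2)
obs 12: x=0 → posterior Beta(23/2, 13/2)
obs 13: x=1 → posterior Beta(25/2, 13/2)

13/38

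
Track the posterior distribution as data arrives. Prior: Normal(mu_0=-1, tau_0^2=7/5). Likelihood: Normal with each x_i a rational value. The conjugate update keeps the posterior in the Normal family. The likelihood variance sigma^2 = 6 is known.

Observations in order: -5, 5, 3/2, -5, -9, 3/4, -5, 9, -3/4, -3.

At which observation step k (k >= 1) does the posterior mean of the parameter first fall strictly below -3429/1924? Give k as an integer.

obs 1: x=-5 → posterior Normal(-65/37, 42/37)
obs 2: x=5 → posterior Normal(-15/22, 21/22)
obs 3: x=3/2 → posterior Normal(-13/34, 14/17)
obs 4: x=-5 → posterior Normal(-109/116, 21/29)
obs 5: x=-9 → posterior Normal(-47/26, 42/65)
obs 6: x=3/4 → posterior Normal(-449/288, 7/12)
obs 7: x=-5 → posterior Normal(-589/316, 42/79)
obs 8: x=9 → posterior Normal(-337/344, 21/43)
obs 9: x=-3/4 → posterior Normal(-179/186, 14/31)
obs 10: x=-3 → posterior Normal(-221/200, 21/50)

k = 5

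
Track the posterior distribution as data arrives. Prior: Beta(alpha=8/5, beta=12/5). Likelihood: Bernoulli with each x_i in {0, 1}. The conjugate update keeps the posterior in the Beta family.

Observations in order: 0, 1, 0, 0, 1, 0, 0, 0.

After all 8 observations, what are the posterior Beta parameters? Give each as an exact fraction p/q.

alpha=18/5, beta=42/5

obs 1: x=0 → posterior Beta(8/5, 17/5)
obs 2: x=1 → posterior Beta(13/5, 17/5)
obs 3: x=0 → posterior Beta(13/5, 22/5)
obs 4: x=0 → posterior Beta(13/5, 27/5)
obs 5: x=1 → posterior Beta(18/5, 27/5)
obs 6: x=0 → posterior Beta(18/5, 32/5)
obs 7: x=0 → posterior Beta(18/5, 37/5)
obs 8: x=0 → posterior Beta(18/5, 42/5)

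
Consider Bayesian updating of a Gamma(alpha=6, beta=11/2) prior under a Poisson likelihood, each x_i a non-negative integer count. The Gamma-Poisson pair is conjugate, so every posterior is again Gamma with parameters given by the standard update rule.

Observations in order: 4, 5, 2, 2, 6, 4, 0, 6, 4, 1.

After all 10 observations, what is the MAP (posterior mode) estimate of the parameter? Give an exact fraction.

78/31

obs 1: x=4 → posterior Gamma(10, 13/2)
obs 2: x=5 → posterior Gamma(15, 15/2)
obs 3: x=2 → posterior Gamma(17, 17/2)
obs 4: x=2 → posterior Gamma(19, 19/2)
obs 5: x=6 → posterior Gamma(25, 21/2)
obs 6: x=4 → posterior Gamma(29, 23/2)
obs 7: x=0 → posterior Gamma(29, 25/2)
obs 8: x=6 → posterior Gamma(35, 27/2)
obs 9: x=4 → posterior Gamma(39, 29/2)
obs 10: x=1 → posterior Gamma(40, 31/2)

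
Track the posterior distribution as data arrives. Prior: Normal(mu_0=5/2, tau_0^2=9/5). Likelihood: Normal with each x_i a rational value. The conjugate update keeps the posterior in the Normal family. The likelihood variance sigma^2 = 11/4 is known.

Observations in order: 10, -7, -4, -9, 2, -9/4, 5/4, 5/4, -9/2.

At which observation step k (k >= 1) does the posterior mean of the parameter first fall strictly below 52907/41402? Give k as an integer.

k = 3

obs 1: x=10 → posterior Normal(995/182, 99/91)
obs 2: x=-7 → posterior Normal(491/254, 99/127)
obs 3: x=-4 → posterior Normal(203/326, 99/163)
obs 4: x=-9 → posterior Normal(-445/398, 99/199)
obs 5: x=2 → posterior Normal(-301/470, 99/235)
obs 6: x=-9/4 → posterior Normal(-463/542, 99/271)
obs 7: x=5/4 → posterior Normal(-373/614, 99/307)
obs 8: x=5/4 → posterior Normal(-283/686, 99/343)
obs 9: x=-9/2 → posterior Normal(-607/758, 99/379)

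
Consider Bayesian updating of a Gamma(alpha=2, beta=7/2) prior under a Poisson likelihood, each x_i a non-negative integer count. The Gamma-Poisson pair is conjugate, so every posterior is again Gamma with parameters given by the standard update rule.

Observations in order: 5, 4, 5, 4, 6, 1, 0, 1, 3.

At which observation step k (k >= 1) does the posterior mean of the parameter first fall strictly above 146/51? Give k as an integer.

obs 1: x=5 → posterior Gamma(7, 9/2)
obs 2: x=4 → posterior Gamma(11, 11/2)
obs 3: x=5 → posterior Gamma(16, 13/2)
obs 4: x=4 → posterior Gamma(20, 15/2)
obs 5: x=6 → posterior Gamma(26, 17/2)
obs 6: x=1 → posterior Gamma(27, 19/2)
obs 7: x=0 → posterior Gamma(27, 21/2)
obs 8: x=1 → posterior Gamma(28, 23/2)
obs 9: x=3 → posterior Gamma(31, 25/2)

k = 5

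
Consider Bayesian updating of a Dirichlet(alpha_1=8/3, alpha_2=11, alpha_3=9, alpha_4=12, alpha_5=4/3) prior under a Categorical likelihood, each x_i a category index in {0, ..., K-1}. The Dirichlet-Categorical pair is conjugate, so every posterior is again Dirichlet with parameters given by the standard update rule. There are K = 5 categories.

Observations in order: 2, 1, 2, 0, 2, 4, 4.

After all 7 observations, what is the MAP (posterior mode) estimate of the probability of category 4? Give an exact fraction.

7/114

obs 1: x=2 → posterior Dirichlet(8/3, 11, 10, 12, 4/3)
obs 2: x=1 → posterior Dirichlet(8/3, 12, 10, 12, 4/3)
obs 3: x=2 → posterior Dirichlet(8/3, 12, 11, 12, 4/3)
obs 4: x=0 → posterior Dirichlet(11/3, 12, 11, 12, 4/3)
obs 5: x=2 → posterior Dirichlet(11/3, 12, 12, 12, 4/3)
obs 6: x=4 → posterior Dirichlet(11/3, 12, 12, 12, 7/3)
obs 7: x=4 → posterior Dirichlet(11/3, 12, 12, 12, 10/3)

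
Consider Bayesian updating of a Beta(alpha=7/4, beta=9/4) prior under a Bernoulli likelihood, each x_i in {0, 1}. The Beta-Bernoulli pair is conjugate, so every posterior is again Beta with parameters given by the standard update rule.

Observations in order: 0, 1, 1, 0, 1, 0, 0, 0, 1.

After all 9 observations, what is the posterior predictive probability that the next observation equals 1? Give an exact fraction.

obs 1: x=0 → posterior Beta(7/4, 13/4)
obs 2: x=1 → posterior Beta(11/4, 13/4)
obs 3: x=1 → posterior Beta(15/4, 13/4)
obs 4: x=0 → posterior Beta(15/4, 17/4)
obs 5: x=1 → posterior Beta(19/4, 17/4)
obs 6: x=0 → posterior Beta(19/4, 21/4)
obs 7: x=0 → posterior Beta(19/4, 25/4)
obs 8: x=0 → posterior Beta(19/4, 29/4)
obs 9: x=1 → posterior Beta(23/4, 29/4)

23/52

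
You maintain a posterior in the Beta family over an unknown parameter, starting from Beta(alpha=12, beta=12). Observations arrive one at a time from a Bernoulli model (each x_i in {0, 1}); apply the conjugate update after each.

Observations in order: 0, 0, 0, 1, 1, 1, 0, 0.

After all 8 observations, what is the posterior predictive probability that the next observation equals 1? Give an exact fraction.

15/32

obs 1: x=0 → posterior Beta(12, 13)
obs 2: x=0 → posterior Beta(12, 14)
obs 3: x=0 → posterior Beta(12, 15)
obs 4: x=1 → posterior Beta(13, 15)
obs 5: x=1 → posterior Beta(14, 15)
obs 6: x=1 → posterior Beta(15, 15)
obs 7: x=0 → posterior Beta(15, 16)
obs 8: x=0 → posterior Beta(15, 17)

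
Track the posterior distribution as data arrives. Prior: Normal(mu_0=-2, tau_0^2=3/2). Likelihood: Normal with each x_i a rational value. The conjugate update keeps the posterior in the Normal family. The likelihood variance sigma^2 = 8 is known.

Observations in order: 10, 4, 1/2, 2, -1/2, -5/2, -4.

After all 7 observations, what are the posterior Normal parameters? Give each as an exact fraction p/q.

obs 1: x=10 → posterior Normal(-2/19, 24/19)
obs 2: x=4 → posterior Normal(5/11, 12/11)
obs 3: x=1/2 → posterior Normal(23/50, 24/25)
obs 4: x=2 → posterior Normal(5/8, 6/7)
obs 5: x=-1/2 → posterior Normal(16/31, 24/31)
obs 6: x=-5/2 → posterior Normal(1/4, 12/17)
obs 7: x=-4 → posterior Normal(-7/74, 24/37)

mu_0=-7/74, tau_0^2=24/37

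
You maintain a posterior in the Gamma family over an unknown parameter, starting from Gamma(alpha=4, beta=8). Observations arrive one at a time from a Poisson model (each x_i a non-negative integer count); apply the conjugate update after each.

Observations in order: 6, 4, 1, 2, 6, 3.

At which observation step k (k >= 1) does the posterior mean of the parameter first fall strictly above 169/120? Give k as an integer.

k = 4

obs 1: x=6 → posterior Gamma(10, 9)
obs 2: x=4 → posterior Gamma(14, 10)
obs 3: x=1 → posterior Gamma(15, 11)
obs 4: x=2 → posterior Gamma(17, 12)
obs 5: x=6 → posterior Gamma(23, 13)
obs 6: x=3 → posterior Gamma(26, 14)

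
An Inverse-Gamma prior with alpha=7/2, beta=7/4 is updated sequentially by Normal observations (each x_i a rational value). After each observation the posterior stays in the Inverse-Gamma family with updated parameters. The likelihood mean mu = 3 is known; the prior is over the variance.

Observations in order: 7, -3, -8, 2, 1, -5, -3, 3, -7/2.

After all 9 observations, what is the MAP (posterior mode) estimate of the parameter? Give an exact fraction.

1295/72

obs 1: x=7 → posterior Inverse-Gamma(4, 39/4)
obs 2: x=-3 → posterior Inverse-Gamma(9/2, 111/4)
obs 3: x=-8 → posterior Inverse-Gamma(5, 353/4)
obs 4: x=2 → posterior Inverse-Gamma(11/2, 355/4)
obs 5: x=1 → posterior Inverse-Gamma(6, 363/4)
obs 6: x=-5 → posterior Inverse-Gamma(13/2, 491/4)
obs 7: x=-3 → posterior Inverse-Gamma(7, 563/4)
obs 8: x=3 → posterior Inverse-Gamma(15/2, 563/4)
obs 9: x=-7/2 → posterior Inverse-Gamma(8, 1295/8)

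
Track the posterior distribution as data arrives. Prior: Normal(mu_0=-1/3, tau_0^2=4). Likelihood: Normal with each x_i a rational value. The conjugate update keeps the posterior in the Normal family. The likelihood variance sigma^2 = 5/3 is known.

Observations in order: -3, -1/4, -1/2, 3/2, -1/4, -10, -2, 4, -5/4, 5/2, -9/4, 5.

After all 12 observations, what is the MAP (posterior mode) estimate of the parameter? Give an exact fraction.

obs 1: x=-3 → posterior Normal(-113/51, 20/17)
obs 2: x=-1/4 → posterior Normal(-122/87, 20/29)
obs 3: x=-1/2 → posterior Normal(-140/123, 20/41)
obs 4: x=3/2 → posterior Normal(-86/159, 20/53)
obs 5: x=-1/4 → posterior Normal(-19/39, 4/13)
obs 6: x=-10 → posterior Normal(-65/33, 20/77)
obs 7: x=-2 → posterior Normal(-527/267, 20/89)
obs 8: x=4 → posterior Normal(-383/303, 20/101)
obs 9: x=-5/4 → posterior Normal(-428/339, 20/113)
obs 10: x=5/2 → posterior Normal(-338/375, 4/25)
obs 11: x=-9/4 → posterior Normal(-419/411, 20/137)
obs 12: x=5 → posterior Normal(-239/447, 20/149)

-239/447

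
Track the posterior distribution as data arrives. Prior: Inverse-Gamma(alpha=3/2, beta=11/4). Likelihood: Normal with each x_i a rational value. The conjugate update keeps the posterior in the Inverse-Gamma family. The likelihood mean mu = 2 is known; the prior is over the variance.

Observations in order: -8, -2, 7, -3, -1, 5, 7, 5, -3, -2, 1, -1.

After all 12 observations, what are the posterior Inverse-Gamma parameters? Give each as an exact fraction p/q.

alpha=15/2, beta=549/4

obs 1: x=-8 → posterior Inverse-Gamma(2, 211/4)
obs 2: x=-2 → posterior Inverse-Gamma(5/2, 243/4)
obs 3: x=7 → posterior Inverse-Gamma(3, 293/4)
obs 4: x=-3 → posterior Inverse-Gamma(7/2, 343/4)
obs 5: x=-1 → posterior Inverse-Gamma(4, 361/4)
obs 6: x=5 → posterior Inverse-Gamma(9/2, 379/4)
obs 7: x=7 → posterior Inverse-Gamma(5, 429/4)
obs 8: x=5 → posterior Inverse-Gamma(11/2, 447/4)
obs 9: x=-3 → posterior Inverse-Gamma(6, 497/4)
obs 10: x=-2 → posterior Inverse-Gamma(13/2, 529/4)
obs 11: x=1 → posterior Inverse-Gamma(7, 531/4)
obs 12: x=-1 → posterior Inverse-Gamma(15/2, 549/4)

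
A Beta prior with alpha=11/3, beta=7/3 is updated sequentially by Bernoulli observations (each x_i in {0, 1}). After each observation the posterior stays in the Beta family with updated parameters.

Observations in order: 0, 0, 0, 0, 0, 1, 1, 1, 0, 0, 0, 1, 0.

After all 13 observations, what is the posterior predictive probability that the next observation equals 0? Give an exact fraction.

34/57

obs 1: x=0 → posterior Beta(11/3, 10/3)
obs 2: x=0 → posterior Beta(11/3, 13/3)
obs 3: x=0 → posterior Beta(11/3, 16/3)
obs 4: x=0 → posterior Beta(11/3, 19/3)
obs 5: x=0 → posterior Beta(11/3, 22/3)
obs 6: x=1 → posterior Beta(14/3, 22/3)
obs 7: x=1 → posterior Beta(17/3, 22/3)
obs 8: x=1 → posterior Beta(20/3, 22/3)
obs 9: x=0 → posterior Beta(20/3, 25/3)
obs 10: x=0 → posterior Beta(20/3, 28/3)
obs 11: x=0 → posterior Beta(20/3, 31/3)
obs 12: x=1 → posterior Beta(23/3, 31/3)
obs 13: x=0 → posterior Beta(23/3, 34/3)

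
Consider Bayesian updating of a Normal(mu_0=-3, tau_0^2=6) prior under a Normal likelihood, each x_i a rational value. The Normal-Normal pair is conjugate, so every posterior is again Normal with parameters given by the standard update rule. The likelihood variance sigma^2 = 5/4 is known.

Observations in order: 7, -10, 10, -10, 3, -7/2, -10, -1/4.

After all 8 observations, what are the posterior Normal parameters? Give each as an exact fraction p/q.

mu_0=-345/197, tau_0^2=30/197

obs 1: x=7 → posterior Normal(153/29, 30/29)
obs 2: x=-10 → posterior Normal(-87/53, 30/53)
obs 3: x=10 → posterior Normal(153/77, 30/77)
obs 4: x=-10 → posterior Normal(-87/101, 30/101)
obs 5: x=3 → posterior Normal(-3/25, 6/25)
obs 6: x=-7/2 → posterior Normal(-99/149, 30/149)
obs 7: x=-10 → posterior Normal(-339/173, 30/173)
obs 8: x=-1/4 → posterior Normal(-345/197, 30/197)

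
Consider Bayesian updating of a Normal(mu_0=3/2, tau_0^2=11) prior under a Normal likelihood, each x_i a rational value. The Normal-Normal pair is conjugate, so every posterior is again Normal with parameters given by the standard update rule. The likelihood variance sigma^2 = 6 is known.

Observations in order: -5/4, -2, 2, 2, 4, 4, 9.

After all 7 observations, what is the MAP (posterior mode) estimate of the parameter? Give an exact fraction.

obs 1: x=-5/4 → posterior Normal(-19/68, 66/17)
obs 2: x=-2 → posterior Normal(-107/112, 33/14)
obs 3: x=2 → posterior Normal(-19/156, 22/13)
obs 4: x=2 → posterior Normal(69/200, 33/25)
obs 5: x=4 → posterior Normal(245/244, 66/61)
obs 6: x=4 → posterior Normal(421/288, 11/12)
obs 7: x=9 → posterior Normal(817/332, 66/83)

817/332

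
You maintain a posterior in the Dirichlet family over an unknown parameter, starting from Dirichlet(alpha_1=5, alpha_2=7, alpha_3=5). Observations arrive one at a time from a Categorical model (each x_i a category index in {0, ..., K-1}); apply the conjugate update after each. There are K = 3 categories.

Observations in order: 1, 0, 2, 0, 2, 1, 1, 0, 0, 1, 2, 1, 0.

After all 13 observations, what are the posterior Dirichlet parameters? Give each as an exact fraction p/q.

alpha_1=10, alpha_2=12, alpha_3=8

obs 1: x=1 → posterior Dirichlet(5, 8, 5)
obs 2: x=0 → posterior Dirichlet(6, 8, 5)
obs 3: x=2 → posterior Dirichlet(6, 8, 6)
obs 4: x=0 → posterior Dirichlet(7, 8, 6)
obs 5: x=2 → posterior Dirichlet(7, 8, 7)
obs 6: x=1 → posterior Dirichlet(7, 9, 7)
obs 7: x=1 → posterior Dirichlet(7, 10, 7)
obs 8: x=0 → posterior Dirichlet(8, 10, 7)
obs 9: x=0 → posterior Dirichlet(9, 10, 7)
obs 10: x=1 → posterior Dirichlet(9, 11, 7)
obs 11: x=2 → posterior Dirichlet(9, 11, 8)
obs 12: x=1 → posterior Dirichlet(9, 12, 8)
obs 13: x=0 → posterior Dirichlet(10, 12, 8)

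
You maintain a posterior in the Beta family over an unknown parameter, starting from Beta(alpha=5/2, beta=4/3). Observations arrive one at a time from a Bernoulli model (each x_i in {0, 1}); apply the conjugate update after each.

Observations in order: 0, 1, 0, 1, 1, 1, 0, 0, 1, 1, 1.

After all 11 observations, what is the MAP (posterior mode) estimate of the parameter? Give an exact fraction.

51/77

obs 1: x=0 → posterior Beta(5/2, 7/3)
obs 2: x=1 → posterior Beta(7/2, 7/3)
obs 3: x=0 → posterior Beta(7/2, 10/3)
obs 4: x=1 → posterior Beta(9/2, 10/3)
obs 5: x=1 → posterior Beta(11/2, 10/3)
obs 6: x=1 → posterior Beta(13/2, 10/3)
obs 7: x=0 → posterior Beta(13/2, 13/3)
obs 8: x=0 → posterior Beta(13/2, 16/3)
obs 9: x=1 → posterior Beta(15/2, 16/3)
obs 10: x=1 → posterior Beta(17/2, 16/3)
obs 11: x=1 → posterior Beta(19/2, 16/3)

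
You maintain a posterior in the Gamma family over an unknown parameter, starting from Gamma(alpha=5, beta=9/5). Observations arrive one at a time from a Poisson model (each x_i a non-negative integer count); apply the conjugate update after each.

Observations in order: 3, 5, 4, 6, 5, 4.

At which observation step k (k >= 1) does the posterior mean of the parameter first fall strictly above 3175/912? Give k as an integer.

k = 3

obs 1: x=3 → posterior Gamma(8, 14/5)
obs 2: x=5 → posterior Gamma(13, 19/5)
obs 3: x=4 → posterior Gamma(17, 24/5)
obs 4: x=6 → posterior Gamma(23, 29/5)
obs 5: x=5 → posterior Gamma(28, 34/5)
obs 6: x=4 → posterior Gamma(32, 39/5)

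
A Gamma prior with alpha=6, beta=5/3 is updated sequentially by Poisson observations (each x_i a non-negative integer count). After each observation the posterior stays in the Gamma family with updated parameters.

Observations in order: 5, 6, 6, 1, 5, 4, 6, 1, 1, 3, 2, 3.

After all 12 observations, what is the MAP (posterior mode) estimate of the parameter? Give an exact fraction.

obs 1: x=5 → posterior Gamma(11, 8/3)
obs 2: x=6 → posterior Gamma(17, 11/3)
obs 3: x=6 → posterior Gamma(23, 14/3)
obs 4: x=1 → posterior Gamma(24, 17/3)
obs 5: x=5 → posterior Gamma(29, 20/3)
obs 6: x=4 → posterior Gamma(33, 23/3)
obs 7: x=6 → posterior Gamma(39, 26/3)
obs 8: x=1 → posterior Gamma(40, 29/3)
obs 9: x=1 → posterior Gamma(41, 32/3)
obs 10: x=3 → posterior Gamma(44, 35/3)
obs 11: x=2 → posterior Gamma(46, 38/3)
obs 12: x=3 → posterior Gamma(49, 41/3)

144/41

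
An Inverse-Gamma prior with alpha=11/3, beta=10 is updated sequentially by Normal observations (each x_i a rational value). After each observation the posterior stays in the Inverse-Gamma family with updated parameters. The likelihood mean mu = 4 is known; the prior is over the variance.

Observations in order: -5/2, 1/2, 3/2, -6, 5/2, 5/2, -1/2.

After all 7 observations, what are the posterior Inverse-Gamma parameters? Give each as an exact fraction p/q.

alpha=43/6, beta=411/4

obs 1: x=-5/2 → posterior Inverse-Gamma(25/6, 249/8)
obs 2: x=1/2 → posterior Inverse-Gamma(14/3, 149/4)
obs 3: x=3/2 → posterior Inverse-Gamma(31/6, 323/8)
obs 4: x=-6 → posterior Inverse-Gamma(17/3, 723/8)
obs 5: x=5/2 → posterior Inverse-Gamma(37/6, 183/2)
obs 6: x=5/2 → posterior Inverse-Gamma(20/3, 741/8)
obs 7: x=-1/2 → posterior Inverse-Gamma(43/6, 411/4)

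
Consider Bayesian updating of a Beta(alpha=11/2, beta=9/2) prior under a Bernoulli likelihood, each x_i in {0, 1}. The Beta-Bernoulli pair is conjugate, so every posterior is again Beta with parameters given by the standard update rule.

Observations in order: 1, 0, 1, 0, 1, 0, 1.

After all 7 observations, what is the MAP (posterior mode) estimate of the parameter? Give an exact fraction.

17/30

obs 1: x=1 → posterior Beta(13/2, 9/2)
obs 2: x=0 → posterior Beta(13/2, 11/2)
obs 3: x=1 → posterior Beta(15/2, 11/2)
obs 4: x=0 → posterior Beta(15/2, 13/2)
obs 5: x=1 → posterior Beta(17/2, 13/2)
obs 6: x=0 → posterior Beta(17/2, 15/2)
obs 7: x=1 → posterior Beta(19/2, 15/2)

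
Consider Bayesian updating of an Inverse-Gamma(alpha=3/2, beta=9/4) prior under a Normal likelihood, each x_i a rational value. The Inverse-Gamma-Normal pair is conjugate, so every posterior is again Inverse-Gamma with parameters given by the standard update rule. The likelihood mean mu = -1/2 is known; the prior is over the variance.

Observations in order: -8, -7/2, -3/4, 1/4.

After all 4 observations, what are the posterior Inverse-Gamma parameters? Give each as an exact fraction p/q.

obs 1: x=-8 → posterior Inverse-Gamma(2, 243/8)
obs 2: x=-7/2 → posterior Inverse-Gamma(5/2, 279/8)
obs 3: x=-3/4 → posterior Inverse-Gamma(3, 1117/32)
obs 4: x=1/4 → posterior Inverse-Gamma(7/2, 563/16)

alpha=7/2, beta=563/16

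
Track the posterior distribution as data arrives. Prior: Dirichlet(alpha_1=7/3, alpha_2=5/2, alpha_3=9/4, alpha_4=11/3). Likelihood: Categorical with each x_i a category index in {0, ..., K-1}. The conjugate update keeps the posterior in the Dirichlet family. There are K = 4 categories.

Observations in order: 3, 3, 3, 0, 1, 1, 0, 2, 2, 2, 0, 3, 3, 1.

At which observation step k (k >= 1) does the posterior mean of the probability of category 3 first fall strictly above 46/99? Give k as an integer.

k = 3

obs 1: x=3 → posterior Dirichlet(7/3, 5/2, 9/4, 14/3)
obs 2: x=3 → posterior Dirichlet(7/3, 5/2, 9/4, 17/3)
obs 3: x=3 → posterior Dirichlet(7/3, 5/2, 9/4, 20/3)
obs 4: x=0 → posterior Dirichlet(10/3, 5/2, 9/4, 20/3)
obs 5: x=1 → posterior Dirichlet(10/3, 7/2, 9/4, 20/3)
obs 6: x=1 → posterior Dirichlet(10/3, 9/2, 9/4, 20/3)
obs 7: x=0 → posterior Dirichlet(13/3, 9/2, 9/4, 20/3)
obs 8: x=2 → posterior Dirichlet(13/3, 9/2, 13/4, 20/3)
obs 9: x=2 → posterior Dirichlet(13/3, 9/2, 17/4, 20/3)
obs 10: x=2 → posterior Dirichlet(13/3, 9/2, 21/4, 20/3)
obs 11: x=0 → posterior Dirichlet(16/3, 9/2, 21/4, 20/3)
obs 12: x=3 → posterior Dirichlet(16/3, 9/2, 21/4, 23/3)
obs 13: x=3 → posterior Dirichlet(16/3, 9/2, 21/4, 26/3)
obs 14: x=1 → posterior Dirichlet(16/3, 11/2, 21/4, 26/3)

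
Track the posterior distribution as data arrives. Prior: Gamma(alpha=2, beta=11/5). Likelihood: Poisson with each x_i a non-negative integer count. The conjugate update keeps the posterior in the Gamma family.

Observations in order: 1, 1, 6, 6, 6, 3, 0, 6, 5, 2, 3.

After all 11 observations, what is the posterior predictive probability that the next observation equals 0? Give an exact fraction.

obs 1: x=1 → posterior Gamma(3, 16/5)
obs 2: x=1 → posterior Gamma(4, 21/5)
obs 3: x=6 → posterior Gamma(10, 26/5)
obs 4: x=6 → posterior Gamma(16, 31/5)
obs 5: x=6 → posterior Gamma(22, 36/5)
obs 6: x=3 → posterior Gamma(25, 41/5)
obs 7: x=0 → posterior Gamma(25, 46/5)
obs 8: x=6 → posterior Gamma(31, 51/5)
obs 9: x=5 → posterior Gamma(36, 56/5)
obs 10: x=2 → posterior Gamma(38, 61/5)
obs 11: x=3 → posterior Gamma(41, 66/5)

399301882082218432809407677775501574688194181124639049228710564091622588416/7972459055246027224229431412067379495413409686199784603977324190333883700871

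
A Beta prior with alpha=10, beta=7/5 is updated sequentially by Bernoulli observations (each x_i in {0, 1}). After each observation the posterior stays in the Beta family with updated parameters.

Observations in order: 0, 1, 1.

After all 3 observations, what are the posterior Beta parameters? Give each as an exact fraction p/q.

alpha=12, beta=12/5

obs 1: x=0 → posterior Beta(10, 12/5)
obs 2: x=1 → posterior Beta(11, 12/5)
obs 3: x=1 → posterior Beta(12, 12/5)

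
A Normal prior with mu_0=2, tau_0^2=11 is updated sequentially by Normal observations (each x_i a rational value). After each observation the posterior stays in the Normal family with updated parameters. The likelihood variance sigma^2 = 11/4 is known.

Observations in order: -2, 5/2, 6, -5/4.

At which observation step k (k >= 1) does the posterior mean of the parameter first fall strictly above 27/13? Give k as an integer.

obs 1: x=-2 → posterior Normal(-6/5, 11/5)
obs 2: x=5/2 → posterior Normal(4/9, 11/9)
obs 3: x=6 → posterior Normal(28/13, 11/13)
obs 4: x=-5/4 → posterior Normal(23/17, 11/17)

k = 3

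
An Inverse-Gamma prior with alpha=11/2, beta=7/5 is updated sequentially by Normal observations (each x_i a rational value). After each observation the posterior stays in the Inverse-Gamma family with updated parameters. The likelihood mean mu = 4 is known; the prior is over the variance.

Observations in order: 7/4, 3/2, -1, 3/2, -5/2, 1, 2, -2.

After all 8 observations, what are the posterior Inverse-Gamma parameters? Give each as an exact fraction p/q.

obs 1: x=7/4 → posterior Inverse-Gamma(6, 629/160)
obs 2: x=3/2 → posterior Inverse-Gamma(13/2, 1129/160)
obs 3: x=-1 → posterior Inverse-Gamma(7, 3129/160)
obs 4: x=3/2 → posterior Inverse-Gamma(15/2, 3629/160)
obs 5: x=-5/2 → posterior Inverse-Gamma(8, 7009/160)
obs 6: x=1 → posterior Inverse-Gamma(17/2, 7729/160)
obs 7: x=2 → posterior Inverse-Gamma(9, 8049/160)
obs 8: x=-2 → posterior Inverse-Gamma(19/2, 10929/160)

alpha=19/2, beta=10929/160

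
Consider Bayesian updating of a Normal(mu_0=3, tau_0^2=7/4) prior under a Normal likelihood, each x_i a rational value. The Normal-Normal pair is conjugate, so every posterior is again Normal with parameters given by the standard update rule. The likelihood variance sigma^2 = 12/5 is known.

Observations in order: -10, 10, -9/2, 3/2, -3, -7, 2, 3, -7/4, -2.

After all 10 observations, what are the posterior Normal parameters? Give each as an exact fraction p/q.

obs 1: x=-10 → posterior Normal(-206/83, 84/83)
obs 2: x=10 → posterior Normal(72/59, 42/59)
obs 3: x=-9/2 → posterior Normal(-3/34, 28/51)
obs 4: x=3/2 → posterior Normal(39/188, 21/47)
obs 5: x=-3 → posterior Normal(-66/223, 84/223)
obs 6: x=-7 → posterior Normal(-311/258, 14/43)
obs 7: x=2 → posterior Normal(-241/293, 84/293)
obs 8: x=3 → posterior Normal(-17/41, 21/82)
obs 9: x=-7/4 → posterior Normal(-263/484, 28/121)
obs 10: x=-2 → posterior Normal(-1069/1592, 42/199)

mu_0=-1069/1592, tau_0^2=42/199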